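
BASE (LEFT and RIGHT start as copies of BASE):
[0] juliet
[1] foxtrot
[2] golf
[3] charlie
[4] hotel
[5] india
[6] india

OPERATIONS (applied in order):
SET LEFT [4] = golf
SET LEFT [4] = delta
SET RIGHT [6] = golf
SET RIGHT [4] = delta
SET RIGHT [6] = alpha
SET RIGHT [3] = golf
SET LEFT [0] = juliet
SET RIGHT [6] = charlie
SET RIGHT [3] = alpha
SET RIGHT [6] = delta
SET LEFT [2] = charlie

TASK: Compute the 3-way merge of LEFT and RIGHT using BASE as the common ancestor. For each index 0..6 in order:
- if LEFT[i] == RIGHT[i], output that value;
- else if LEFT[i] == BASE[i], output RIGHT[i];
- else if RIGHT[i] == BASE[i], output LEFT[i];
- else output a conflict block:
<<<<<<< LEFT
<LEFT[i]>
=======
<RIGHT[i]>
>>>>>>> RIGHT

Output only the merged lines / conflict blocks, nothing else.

Final LEFT:  [juliet, foxtrot, charlie, charlie, delta, india, india]
Final RIGHT: [juliet, foxtrot, golf, alpha, delta, india, delta]
i=0: L=juliet R=juliet -> agree -> juliet
i=1: L=foxtrot R=foxtrot -> agree -> foxtrot
i=2: L=charlie, R=golf=BASE -> take LEFT -> charlie
i=3: L=charlie=BASE, R=alpha -> take RIGHT -> alpha
i=4: L=delta R=delta -> agree -> delta
i=5: L=india R=india -> agree -> india
i=6: L=india=BASE, R=delta -> take RIGHT -> delta

Answer: juliet
foxtrot
charlie
alpha
delta
india
delta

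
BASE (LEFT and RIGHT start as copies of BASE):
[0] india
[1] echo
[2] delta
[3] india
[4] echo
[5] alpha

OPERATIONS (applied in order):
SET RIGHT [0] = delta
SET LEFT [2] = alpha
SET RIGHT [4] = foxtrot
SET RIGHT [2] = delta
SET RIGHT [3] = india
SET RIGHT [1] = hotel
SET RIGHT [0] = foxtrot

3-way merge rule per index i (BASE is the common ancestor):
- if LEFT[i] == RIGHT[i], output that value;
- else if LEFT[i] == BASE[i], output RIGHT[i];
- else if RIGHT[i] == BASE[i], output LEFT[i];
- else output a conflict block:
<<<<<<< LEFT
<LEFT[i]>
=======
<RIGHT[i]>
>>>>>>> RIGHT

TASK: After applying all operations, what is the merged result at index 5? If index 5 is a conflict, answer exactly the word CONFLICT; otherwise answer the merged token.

Answer: alpha

Derivation:
Final LEFT:  [india, echo, alpha, india, echo, alpha]
Final RIGHT: [foxtrot, hotel, delta, india, foxtrot, alpha]
i=0: L=india=BASE, R=foxtrot -> take RIGHT -> foxtrot
i=1: L=echo=BASE, R=hotel -> take RIGHT -> hotel
i=2: L=alpha, R=delta=BASE -> take LEFT -> alpha
i=3: L=india R=india -> agree -> india
i=4: L=echo=BASE, R=foxtrot -> take RIGHT -> foxtrot
i=5: L=alpha R=alpha -> agree -> alpha
Index 5 -> alpha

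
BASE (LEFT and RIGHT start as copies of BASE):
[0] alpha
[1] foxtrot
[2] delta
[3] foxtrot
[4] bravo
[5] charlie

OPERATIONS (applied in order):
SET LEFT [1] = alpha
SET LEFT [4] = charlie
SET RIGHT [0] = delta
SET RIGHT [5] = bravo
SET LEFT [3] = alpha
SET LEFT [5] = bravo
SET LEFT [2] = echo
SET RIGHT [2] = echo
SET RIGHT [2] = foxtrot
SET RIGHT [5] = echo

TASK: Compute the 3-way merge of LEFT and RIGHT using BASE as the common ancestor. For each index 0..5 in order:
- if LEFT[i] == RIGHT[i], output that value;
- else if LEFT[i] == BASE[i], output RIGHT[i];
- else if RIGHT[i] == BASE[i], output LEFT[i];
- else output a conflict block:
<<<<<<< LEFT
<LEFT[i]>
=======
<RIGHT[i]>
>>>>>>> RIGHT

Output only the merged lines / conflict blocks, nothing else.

Final LEFT:  [alpha, alpha, echo, alpha, charlie, bravo]
Final RIGHT: [delta, foxtrot, foxtrot, foxtrot, bravo, echo]
i=0: L=alpha=BASE, R=delta -> take RIGHT -> delta
i=1: L=alpha, R=foxtrot=BASE -> take LEFT -> alpha
i=2: BASE=delta L=echo R=foxtrot all differ -> CONFLICT
i=3: L=alpha, R=foxtrot=BASE -> take LEFT -> alpha
i=4: L=charlie, R=bravo=BASE -> take LEFT -> charlie
i=5: BASE=charlie L=bravo R=echo all differ -> CONFLICT

Answer: delta
alpha
<<<<<<< LEFT
echo
=======
foxtrot
>>>>>>> RIGHT
alpha
charlie
<<<<<<< LEFT
bravo
=======
echo
>>>>>>> RIGHT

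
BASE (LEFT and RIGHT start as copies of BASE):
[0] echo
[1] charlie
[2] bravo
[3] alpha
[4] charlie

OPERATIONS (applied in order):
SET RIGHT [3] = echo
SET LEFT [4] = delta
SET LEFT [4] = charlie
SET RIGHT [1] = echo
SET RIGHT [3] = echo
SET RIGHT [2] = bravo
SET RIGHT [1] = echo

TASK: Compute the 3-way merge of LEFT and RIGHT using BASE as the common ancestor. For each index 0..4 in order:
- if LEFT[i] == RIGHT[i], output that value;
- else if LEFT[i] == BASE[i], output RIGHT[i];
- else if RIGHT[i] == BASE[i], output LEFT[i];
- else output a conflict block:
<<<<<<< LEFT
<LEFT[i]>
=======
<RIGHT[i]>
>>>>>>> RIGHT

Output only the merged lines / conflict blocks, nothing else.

Final LEFT:  [echo, charlie, bravo, alpha, charlie]
Final RIGHT: [echo, echo, bravo, echo, charlie]
i=0: L=echo R=echo -> agree -> echo
i=1: L=charlie=BASE, R=echo -> take RIGHT -> echo
i=2: L=bravo R=bravo -> agree -> bravo
i=3: L=alpha=BASE, R=echo -> take RIGHT -> echo
i=4: L=charlie R=charlie -> agree -> charlie

Answer: echo
echo
bravo
echo
charlie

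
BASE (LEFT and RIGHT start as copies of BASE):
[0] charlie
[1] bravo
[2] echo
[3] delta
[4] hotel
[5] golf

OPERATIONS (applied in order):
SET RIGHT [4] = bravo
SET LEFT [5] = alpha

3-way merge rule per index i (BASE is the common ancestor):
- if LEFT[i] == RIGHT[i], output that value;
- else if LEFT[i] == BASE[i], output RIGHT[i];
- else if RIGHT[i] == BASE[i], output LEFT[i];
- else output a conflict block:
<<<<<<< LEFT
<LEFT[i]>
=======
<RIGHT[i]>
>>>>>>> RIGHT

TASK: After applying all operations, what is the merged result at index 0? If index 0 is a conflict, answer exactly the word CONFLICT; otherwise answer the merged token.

Final LEFT:  [charlie, bravo, echo, delta, hotel, alpha]
Final RIGHT: [charlie, bravo, echo, delta, bravo, golf]
i=0: L=charlie R=charlie -> agree -> charlie
i=1: L=bravo R=bravo -> agree -> bravo
i=2: L=echo R=echo -> agree -> echo
i=3: L=delta R=delta -> agree -> delta
i=4: L=hotel=BASE, R=bravo -> take RIGHT -> bravo
i=5: L=alpha, R=golf=BASE -> take LEFT -> alpha
Index 0 -> charlie

Answer: charlie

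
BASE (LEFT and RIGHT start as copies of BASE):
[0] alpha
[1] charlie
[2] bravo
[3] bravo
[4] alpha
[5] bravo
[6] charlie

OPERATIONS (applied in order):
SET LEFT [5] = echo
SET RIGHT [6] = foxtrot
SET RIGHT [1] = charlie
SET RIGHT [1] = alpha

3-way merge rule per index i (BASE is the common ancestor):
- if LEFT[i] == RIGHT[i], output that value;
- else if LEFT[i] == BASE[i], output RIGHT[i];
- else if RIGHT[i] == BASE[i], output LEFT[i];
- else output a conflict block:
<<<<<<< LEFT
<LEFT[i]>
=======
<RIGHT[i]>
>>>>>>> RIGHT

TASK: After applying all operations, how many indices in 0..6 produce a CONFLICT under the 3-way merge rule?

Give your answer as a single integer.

Answer: 0

Derivation:
Final LEFT:  [alpha, charlie, bravo, bravo, alpha, echo, charlie]
Final RIGHT: [alpha, alpha, bravo, bravo, alpha, bravo, foxtrot]
i=0: L=alpha R=alpha -> agree -> alpha
i=1: L=charlie=BASE, R=alpha -> take RIGHT -> alpha
i=2: L=bravo R=bravo -> agree -> bravo
i=3: L=bravo R=bravo -> agree -> bravo
i=4: L=alpha R=alpha -> agree -> alpha
i=5: L=echo, R=bravo=BASE -> take LEFT -> echo
i=6: L=charlie=BASE, R=foxtrot -> take RIGHT -> foxtrot
Conflict count: 0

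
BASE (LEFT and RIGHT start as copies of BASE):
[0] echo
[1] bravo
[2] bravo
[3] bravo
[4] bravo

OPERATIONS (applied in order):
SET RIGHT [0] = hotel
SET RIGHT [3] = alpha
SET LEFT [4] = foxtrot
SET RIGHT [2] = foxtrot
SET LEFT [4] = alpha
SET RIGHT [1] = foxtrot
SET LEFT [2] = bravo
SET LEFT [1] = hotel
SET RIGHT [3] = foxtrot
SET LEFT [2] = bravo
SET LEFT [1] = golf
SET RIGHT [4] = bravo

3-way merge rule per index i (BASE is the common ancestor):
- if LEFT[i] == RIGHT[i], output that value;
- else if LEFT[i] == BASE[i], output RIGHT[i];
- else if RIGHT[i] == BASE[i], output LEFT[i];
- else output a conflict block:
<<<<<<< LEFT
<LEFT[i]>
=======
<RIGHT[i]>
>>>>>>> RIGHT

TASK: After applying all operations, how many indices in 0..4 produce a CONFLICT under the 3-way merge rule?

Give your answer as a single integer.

Answer: 1

Derivation:
Final LEFT:  [echo, golf, bravo, bravo, alpha]
Final RIGHT: [hotel, foxtrot, foxtrot, foxtrot, bravo]
i=0: L=echo=BASE, R=hotel -> take RIGHT -> hotel
i=1: BASE=bravo L=golf R=foxtrot all differ -> CONFLICT
i=2: L=bravo=BASE, R=foxtrot -> take RIGHT -> foxtrot
i=3: L=bravo=BASE, R=foxtrot -> take RIGHT -> foxtrot
i=4: L=alpha, R=bravo=BASE -> take LEFT -> alpha
Conflict count: 1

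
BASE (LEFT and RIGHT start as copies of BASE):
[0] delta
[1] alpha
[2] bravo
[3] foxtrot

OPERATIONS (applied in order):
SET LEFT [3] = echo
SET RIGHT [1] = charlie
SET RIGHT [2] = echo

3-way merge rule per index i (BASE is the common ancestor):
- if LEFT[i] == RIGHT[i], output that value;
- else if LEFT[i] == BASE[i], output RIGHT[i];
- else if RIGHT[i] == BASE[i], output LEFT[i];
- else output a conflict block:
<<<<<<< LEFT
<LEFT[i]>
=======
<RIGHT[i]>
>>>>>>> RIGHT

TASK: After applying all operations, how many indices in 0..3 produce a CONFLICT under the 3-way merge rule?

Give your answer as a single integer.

Final LEFT:  [delta, alpha, bravo, echo]
Final RIGHT: [delta, charlie, echo, foxtrot]
i=0: L=delta R=delta -> agree -> delta
i=1: L=alpha=BASE, R=charlie -> take RIGHT -> charlie
i=2: L=bravo=BASE, R=echo -> take RIGHT -> echo
i=3: L=echo, R=foxtrot=BASE -> take LEFT -> echo
Conflict count: 0

Answer: 0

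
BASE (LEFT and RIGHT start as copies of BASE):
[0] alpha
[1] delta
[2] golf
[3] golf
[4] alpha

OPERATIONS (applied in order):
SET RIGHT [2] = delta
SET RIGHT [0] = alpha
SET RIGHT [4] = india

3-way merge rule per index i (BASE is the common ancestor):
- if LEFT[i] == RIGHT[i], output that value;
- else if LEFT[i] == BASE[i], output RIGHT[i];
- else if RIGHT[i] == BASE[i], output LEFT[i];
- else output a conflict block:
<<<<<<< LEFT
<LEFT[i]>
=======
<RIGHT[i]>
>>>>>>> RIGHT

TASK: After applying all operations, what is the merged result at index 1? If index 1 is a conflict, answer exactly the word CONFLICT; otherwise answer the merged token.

Answer: delta

Derivation:
Final LEFT:  [alpha, delta, golf, golf, alpha]
Final RIGHT: [alpha, delta, delta, golf, india]
i=0: L=alpha R=alpha -> agree -> alpha
i=1: L=delta R=delta -> agree -> delta
i=2: L=golf=BASE, R=delta -> take RIGHT -> delta
i=3: L=golf R=golf -> agree -> golf
i=4: L=alpha=BASE, R=india -> take RIGHT -> india
Index 1 -> delta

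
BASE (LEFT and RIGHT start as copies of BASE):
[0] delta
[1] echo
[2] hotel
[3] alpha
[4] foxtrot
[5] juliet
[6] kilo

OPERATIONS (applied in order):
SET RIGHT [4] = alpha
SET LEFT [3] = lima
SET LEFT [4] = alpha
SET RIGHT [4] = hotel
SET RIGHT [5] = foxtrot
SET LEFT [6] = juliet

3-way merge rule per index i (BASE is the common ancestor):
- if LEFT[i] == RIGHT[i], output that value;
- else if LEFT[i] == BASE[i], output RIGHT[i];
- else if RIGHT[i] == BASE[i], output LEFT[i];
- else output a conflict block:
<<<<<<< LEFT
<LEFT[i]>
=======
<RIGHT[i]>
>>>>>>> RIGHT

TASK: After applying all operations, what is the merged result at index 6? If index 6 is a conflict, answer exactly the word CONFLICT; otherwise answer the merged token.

Answer: juliet

Derivation:
Final LEFT:  [delta, echo, hotel, lima, alpha, juliet, juliet]
Final RIGHT: [delta, echo, hotel, alpha, hotel, foxtrot, kilo]
i=0: L=delta R=delta -> agree -> delta
i=1: L=echo R=echo -> agree -> echo
i=2: L=hotel R=hotel -> agree -> hotel
i=3: L=lima, R=alpha=BASE -> take LEFT -> lima
i=4: BASE=foxtrot L=alpha R=hotel all differ -> CONFLICT
i=5: L=juliet=BASE, R=foxtrot -> take RIGHT -> foxtrot
i=6: L=juliet, R=kilo=BASE -> take LEFT -> juliet
Index 6 -> juliet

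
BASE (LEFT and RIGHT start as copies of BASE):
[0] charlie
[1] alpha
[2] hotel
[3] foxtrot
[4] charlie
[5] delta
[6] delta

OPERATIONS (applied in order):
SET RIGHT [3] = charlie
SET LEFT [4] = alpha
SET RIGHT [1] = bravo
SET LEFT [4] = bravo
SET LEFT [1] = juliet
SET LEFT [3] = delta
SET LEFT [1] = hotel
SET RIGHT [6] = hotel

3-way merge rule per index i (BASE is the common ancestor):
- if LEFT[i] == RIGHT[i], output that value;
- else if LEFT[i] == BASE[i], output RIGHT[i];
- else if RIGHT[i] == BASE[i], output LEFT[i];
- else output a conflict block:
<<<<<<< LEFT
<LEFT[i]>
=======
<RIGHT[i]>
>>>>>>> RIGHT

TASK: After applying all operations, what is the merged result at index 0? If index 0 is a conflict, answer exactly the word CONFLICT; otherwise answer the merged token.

Final LEFT:  [charlie, hotel, hotel, delta, bravo, delta, delta]
Final RIGHT: [charlie, bravo, hotel, charlie, charlie, delta, hotel]
i=0: L=charlie R=charlie -> agree -> charlie
i=1: BASE=alpha L=hotel R=bravo all differ -> CONFLICT
i=2: L=hotel R=hotel -> agree -> hotel
i=3: BASE=foxtrot L=delta R=charlie all differ -> CONFLICT
i=4: L=bravo, R=charlie=BASE -> take LEFT -> bravo
i=5: L=delta R=delta -> agree -> delta
i=6: L=delta=BASE, R=hotel -> take RIGHT -> hotel
Index 0 -> charlie

Answer: charlie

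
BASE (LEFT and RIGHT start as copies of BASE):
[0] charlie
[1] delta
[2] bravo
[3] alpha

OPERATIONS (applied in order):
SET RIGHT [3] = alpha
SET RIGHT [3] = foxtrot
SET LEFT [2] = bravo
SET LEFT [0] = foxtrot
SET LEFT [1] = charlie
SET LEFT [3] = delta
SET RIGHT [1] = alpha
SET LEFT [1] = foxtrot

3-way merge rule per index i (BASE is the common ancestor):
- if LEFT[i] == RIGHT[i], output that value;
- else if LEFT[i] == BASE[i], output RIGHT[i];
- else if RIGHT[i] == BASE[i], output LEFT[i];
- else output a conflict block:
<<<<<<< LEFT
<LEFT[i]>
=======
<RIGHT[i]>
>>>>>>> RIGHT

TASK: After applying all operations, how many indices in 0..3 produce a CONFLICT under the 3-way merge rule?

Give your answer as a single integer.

Answer: 2

Derivation:
Final LEFT:  [foxtrot, foxtrot, bravo, delta]
Final RIGHT: [charlie, alpha, bravo, foxtrot]
i=0: L=foxtrot, R=charlie=BASE -> take LEFT -> foxtrot
i=1: BASE=delta L=foxtrot R=alpha all differ -> CONFLICT
i=2: L=bravo R=bravo -> agree -> bravo
i=3: BASE=alpha L=delta R=foxtrot all differ -> CONFLICT
Conflict count: 2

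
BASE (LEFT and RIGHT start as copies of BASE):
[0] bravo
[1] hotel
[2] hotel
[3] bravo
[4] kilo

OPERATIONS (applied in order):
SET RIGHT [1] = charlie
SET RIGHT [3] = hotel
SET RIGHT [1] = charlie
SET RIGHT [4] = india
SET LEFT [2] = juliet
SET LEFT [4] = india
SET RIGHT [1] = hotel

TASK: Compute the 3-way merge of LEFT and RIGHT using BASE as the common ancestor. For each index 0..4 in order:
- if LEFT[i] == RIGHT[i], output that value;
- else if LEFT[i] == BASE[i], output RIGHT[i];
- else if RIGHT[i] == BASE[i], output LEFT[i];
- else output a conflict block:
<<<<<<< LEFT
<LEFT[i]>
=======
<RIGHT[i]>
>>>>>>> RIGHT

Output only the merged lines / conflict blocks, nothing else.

Final LEFT:  [bravo, hotel, juliet, bravo, india]
Final RIGHT: [bravo, hotel, hotel, hotel, india]
i=0: L=bravo R=bravo -> agree -> bravo
i=1: L=hotel R=hotel -> agree -> hotel
i=2: L=juliet, R=hotel=BASE -> take LEFT -> juliet
i=3: L=bravo=BASE, R=hotel -> take RIGHT -> hotel
i=4: L=india R=india -> agree -> india

Answer: bravo
hotel
juliet
hotel
india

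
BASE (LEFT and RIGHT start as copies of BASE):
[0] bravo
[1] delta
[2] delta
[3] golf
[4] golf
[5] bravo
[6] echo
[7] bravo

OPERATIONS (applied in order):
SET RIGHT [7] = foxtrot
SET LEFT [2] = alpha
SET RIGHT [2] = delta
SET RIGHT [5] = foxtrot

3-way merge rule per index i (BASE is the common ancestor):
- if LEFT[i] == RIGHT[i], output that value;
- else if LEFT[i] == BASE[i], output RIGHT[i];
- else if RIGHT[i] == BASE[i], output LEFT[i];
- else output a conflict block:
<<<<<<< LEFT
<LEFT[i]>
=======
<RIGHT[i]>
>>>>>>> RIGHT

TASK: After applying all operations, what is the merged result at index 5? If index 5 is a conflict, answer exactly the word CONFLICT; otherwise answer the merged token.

Answer: foxtrot

Derivation:
Final LEFT:  [bravo, delta, alpha, golf, golf, bravo, echo, bravo]
Final RIGHT: [bravo, delta, delta, golf, golf, foxtrot, echo, foxtrot]
i=0: L=bravo R=bravo -> agree -> bravo
i=1: L=delta R=delta -> agree -> delta
i=2: L=alpha, R=delta=BASE -> take LEFT -> alpha
i=3: L=golf R=golf -> agree -> golf
i=4: L=golf R=golf -> agree -> golf
i=5: L=bravo=BASE, R=foxtrot -> take RIGHT -> foxtrot
i=6: L=echo R=echo -> agree -> echo
i=7: L=bravo=BASE, R=foxtrot -> take RIGHT -> foxtrot
Index 5 -> foxtrot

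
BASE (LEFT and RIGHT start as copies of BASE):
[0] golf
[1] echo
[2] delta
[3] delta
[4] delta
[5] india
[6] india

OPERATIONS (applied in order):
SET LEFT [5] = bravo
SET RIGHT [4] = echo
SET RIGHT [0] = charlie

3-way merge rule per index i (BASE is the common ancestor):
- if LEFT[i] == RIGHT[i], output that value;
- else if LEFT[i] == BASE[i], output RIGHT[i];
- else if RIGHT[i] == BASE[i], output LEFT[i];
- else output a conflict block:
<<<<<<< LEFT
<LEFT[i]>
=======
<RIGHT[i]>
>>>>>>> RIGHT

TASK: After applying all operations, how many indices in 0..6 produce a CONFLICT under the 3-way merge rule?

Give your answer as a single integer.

Final LEFT:  [golf, echo, delta, delta, delta, bravo, india]
Final RIGHT: [charlie, echo, delta, delta, echo, india, india]
i=0: L=golf=BASE, R=charlie -> take RIGHT -> charlie
i=1: L=echo R=echo -> agree -> echo
i=2: L=delta R=delta -> agree -> delta
i=3: L=delta R=delta -> agree -> delta
i=4: L=delta=BASE, R=echo -> take RIGHT -> echo
i=5: L=bravo, R=india=BASE -> take LEFT -> bravo
i=6: L=india R=india -> agree -> india
Conflict count: 0

Answer: 0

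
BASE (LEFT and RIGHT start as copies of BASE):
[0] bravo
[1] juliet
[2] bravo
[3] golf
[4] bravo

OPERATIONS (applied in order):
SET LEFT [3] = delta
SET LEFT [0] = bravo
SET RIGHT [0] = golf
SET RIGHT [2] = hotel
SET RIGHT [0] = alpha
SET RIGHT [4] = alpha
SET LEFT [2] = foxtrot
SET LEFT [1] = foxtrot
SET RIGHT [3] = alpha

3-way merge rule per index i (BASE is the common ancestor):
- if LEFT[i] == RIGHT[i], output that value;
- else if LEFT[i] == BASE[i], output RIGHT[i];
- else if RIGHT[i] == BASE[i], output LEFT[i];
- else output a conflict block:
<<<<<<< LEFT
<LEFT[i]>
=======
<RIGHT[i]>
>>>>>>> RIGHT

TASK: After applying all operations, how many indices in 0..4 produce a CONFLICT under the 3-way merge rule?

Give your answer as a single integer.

Final LEFT:  [bravo, foxtrot, foxtrot, delta, bravo]
Final RIGHT: [alpha, juliet, hotel, alpha, alpha]
i=0: L=bravo=BASE, R=alpha -> take RIGHT -> alpha
i=1: L=foxtrot, R=juliet=BASE -> take LEFT -> foxtrot
i=2: BASE=bravo L=foxtrot R=hotel all differ -> CONFLICT
i=3: BASE=golf L=delta R=alpha all differ -> CONFLICT
i=4: L=bravo=BASE, R=alpha -> take RIGHT -> alpha
Conflict count: 2

Answer: 2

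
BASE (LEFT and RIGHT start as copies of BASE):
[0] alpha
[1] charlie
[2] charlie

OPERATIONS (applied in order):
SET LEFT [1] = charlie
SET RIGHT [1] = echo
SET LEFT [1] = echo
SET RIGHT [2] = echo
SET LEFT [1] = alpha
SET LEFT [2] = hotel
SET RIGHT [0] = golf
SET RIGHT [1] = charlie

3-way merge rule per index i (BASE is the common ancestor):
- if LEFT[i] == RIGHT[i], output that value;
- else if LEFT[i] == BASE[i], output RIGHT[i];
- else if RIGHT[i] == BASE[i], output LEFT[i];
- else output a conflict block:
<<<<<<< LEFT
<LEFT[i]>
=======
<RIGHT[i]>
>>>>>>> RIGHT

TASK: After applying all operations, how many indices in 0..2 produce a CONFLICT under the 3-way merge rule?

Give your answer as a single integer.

Final LEFT:  [alpha, alpha, hotel]
Final RIGHT: [golf, charlie, echo]
i=0: L=alpha=BASE, R=golf -> take RIGHT -> golf
i=1: L=alpha, R=charlie=BASE -> take LEFT -> alpha
i=2: BASE=charlie L=hotel R=echo all differ -> CONFLICT
Conflict count: 1

Answer: 1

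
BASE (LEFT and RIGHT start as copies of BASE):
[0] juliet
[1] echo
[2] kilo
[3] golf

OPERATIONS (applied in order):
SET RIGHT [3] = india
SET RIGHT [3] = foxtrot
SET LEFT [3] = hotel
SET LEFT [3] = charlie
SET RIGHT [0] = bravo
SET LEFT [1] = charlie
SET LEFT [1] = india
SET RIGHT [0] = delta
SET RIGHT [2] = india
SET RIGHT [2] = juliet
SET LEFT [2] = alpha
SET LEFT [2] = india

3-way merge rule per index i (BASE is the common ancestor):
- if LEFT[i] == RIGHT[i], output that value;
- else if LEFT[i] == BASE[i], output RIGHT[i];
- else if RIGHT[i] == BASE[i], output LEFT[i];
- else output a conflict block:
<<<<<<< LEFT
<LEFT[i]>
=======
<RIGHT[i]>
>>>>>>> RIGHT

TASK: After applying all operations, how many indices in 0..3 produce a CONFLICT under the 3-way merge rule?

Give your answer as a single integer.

Final LEFT:  [juliet, india, india, charlie]
Final RIGHT: [delta, echo, juliet, foxtrot]
i=0: L=juliet=BASE, R=delta -> take RIGHT -> delta
i=1: L=india, R=echo=BASE -> take LEFT -> india
i=2: BASE=kilo L=india R=juliet all differ -> CONFLICT
i=3: BASE=golf L=charlie R=foxtrot all differ -> CONFLICT
Conflict count: 2

Answer: 2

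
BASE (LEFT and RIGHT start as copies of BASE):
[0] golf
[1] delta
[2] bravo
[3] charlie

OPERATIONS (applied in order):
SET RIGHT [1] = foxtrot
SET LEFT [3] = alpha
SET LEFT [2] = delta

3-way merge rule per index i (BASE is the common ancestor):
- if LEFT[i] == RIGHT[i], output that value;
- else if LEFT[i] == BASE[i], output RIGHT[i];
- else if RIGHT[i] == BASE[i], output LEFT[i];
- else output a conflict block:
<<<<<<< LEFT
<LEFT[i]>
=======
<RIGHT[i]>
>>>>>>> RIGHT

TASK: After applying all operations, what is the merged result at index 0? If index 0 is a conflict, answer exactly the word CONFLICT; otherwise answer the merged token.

Answer: golf

Derivation:
Final LEFT:  [golf, delta, delta, alpha]
Final RIGHT: [golf, foxtrot, bravo, charlie]
i=0: L=golf R=golf -> agree -> golf
i=1: L=delta=BASE, R=foxtrot -> take RIGHT -> foxtrot
i=2: L=delta, R=bravo=BASE -> take LEFT -> delta
i=3: L=alpha, R=charlie=BASE -> take LEFT -> alpha
Index 0 -> golf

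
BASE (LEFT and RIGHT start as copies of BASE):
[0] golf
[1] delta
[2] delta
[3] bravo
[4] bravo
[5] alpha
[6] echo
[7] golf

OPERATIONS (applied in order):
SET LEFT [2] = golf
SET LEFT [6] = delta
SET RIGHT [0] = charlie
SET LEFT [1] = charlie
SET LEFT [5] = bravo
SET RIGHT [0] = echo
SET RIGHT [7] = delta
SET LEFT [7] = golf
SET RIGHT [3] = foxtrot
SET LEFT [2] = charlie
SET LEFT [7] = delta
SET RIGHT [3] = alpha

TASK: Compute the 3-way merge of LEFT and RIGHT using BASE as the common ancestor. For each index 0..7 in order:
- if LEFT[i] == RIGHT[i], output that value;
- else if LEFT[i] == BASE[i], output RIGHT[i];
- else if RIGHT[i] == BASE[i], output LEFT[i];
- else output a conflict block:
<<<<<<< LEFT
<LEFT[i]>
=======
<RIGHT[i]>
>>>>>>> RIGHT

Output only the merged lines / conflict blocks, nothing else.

Final LEFT:  [golf, charlie, charlie, bravo, bravo, bravo, delta, delta]
Final RIGHT: [echo, delta, delta, alpha, bravo, alpha, echo, delta]
i=0: L=golf=BASE, R=echo -> take RIGHT -> echo
i=1: L=charlie, R=delta=BASE -> take LEFT -> charlie
i=2: L=charlie, R=delta=BASE -> take LEFT -> charlie
i=3: L=bravo=BASE, R=alpha -> take RIGHT -> alpha
i=4: L=bravo R=bravo -> agree -> bravo
i=5: L=bravo, R=alpha=BASE -> take LEFT -> bravo
i=6: L=delta, R=echo=BASE -> take LEFT -> delta
i=7: L=delta R=delta -> agree -> delta

Answer: echo
charlie
charlie
alpha
bravo
bravo
delta
delta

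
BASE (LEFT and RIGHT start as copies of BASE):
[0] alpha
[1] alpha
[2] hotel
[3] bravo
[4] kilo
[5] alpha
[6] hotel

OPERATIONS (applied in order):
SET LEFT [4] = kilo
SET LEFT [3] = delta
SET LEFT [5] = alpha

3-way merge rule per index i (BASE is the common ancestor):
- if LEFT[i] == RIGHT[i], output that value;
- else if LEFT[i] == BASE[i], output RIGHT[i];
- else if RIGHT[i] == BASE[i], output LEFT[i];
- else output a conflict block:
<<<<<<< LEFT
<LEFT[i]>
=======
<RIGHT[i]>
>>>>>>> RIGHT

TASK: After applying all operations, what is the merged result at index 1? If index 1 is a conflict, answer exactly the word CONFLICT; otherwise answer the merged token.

Answer: alpha

Derivation:
Final LEFT:  [alpha, alpha, hotel, delta, kilo, alpha, hotel]
Final RIGHT: [alpha, alpha, hotel, bravo, kilo, alpha, hotel]
i=0: L=alpha R=alpha -> agree -> alpha
i=1: L=alpha R=alpha -> agree -> alpha
i=2: L=hotel R=hotel -> agree -> hotel
i=3: L=delta, R=bravo=BASE -> take LEFT -> delta
i=4: L=kilo R=kilo -> agree -> kilo
i=5: L=alpha R=alpha -> agree -> alpha
i=6: L=hotel R=hotel -> agree -> hotel
Index 1 -> alpha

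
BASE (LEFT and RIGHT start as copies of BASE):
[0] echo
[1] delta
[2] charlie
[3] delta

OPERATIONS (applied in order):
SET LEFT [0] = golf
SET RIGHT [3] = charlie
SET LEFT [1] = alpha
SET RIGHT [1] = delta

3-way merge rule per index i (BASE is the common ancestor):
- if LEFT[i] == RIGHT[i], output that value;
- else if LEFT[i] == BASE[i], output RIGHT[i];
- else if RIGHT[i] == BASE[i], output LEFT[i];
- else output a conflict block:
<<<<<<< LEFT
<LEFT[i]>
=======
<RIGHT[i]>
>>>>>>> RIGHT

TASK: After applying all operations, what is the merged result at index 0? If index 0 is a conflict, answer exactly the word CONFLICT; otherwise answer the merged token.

Answer: golf

Derivation:
Final LEFT:  [golf, alpha, charlie, delta]
Final RIGHT: [echo, delta, charlie, charlie]
i=0: L=golf, R=echo=BASE -> take LEFT -> golf
i=1: L=alpha, R=delta=BASE -> take LEFT -> alpha
i=2: L=charlie R=charlie -> agree -> charlie
i=3: L=delta=BASE, R=charlie -> take RIGHT -> charlie
Index 0 -> golf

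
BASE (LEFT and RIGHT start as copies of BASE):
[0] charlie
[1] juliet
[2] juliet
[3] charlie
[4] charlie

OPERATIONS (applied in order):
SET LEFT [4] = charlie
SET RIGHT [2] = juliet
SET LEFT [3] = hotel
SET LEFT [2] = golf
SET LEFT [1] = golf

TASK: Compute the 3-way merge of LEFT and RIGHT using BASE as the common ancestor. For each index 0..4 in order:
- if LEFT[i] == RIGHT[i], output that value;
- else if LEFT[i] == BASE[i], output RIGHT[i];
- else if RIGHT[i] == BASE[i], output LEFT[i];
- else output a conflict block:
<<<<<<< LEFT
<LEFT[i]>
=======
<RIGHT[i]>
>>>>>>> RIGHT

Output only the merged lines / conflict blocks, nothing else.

Answer: charlie
golf
golf
hotel
charlie

Derivation:
Final LEFT:  [charlie, golf, golf, hotel, charlie]
Final RIGHT: [charlie, juliet, juliet, charlie, charlie]
i=0: L=charlie R=charlie -> agree -> charlie
i=1: L=golf, R=juliet=BASE -> take LEFT -> golf
i=2: L=golf, R=juliet=BASE -> take LEFT -> golf
i=3: L=hotel, R=charlie=BASE -> take LEFT -> hotel
i=4: L=charlie R=charlie -> agree -> charlie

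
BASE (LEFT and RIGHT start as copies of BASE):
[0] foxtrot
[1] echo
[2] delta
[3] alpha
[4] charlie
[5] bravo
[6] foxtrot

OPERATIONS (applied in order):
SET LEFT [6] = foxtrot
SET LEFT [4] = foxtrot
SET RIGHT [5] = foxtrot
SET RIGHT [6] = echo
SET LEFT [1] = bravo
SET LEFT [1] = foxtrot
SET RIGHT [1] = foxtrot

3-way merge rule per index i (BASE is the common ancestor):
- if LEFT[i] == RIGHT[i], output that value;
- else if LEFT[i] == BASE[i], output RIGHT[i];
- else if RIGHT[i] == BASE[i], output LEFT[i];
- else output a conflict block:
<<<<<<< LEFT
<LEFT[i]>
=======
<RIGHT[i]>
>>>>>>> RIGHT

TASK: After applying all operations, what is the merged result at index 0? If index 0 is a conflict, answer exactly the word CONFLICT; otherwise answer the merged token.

Answer: foxtrot

Derivation:
Final LEFT:  [foxtrot, foxtrot, delta, alpha, foxtrot, bravo, foxtrot]
Final RIGHT: [foxtrot, foxtrot, delta, alpha, charlie, foxtrot, echo]
i=0: L=foxtrot R=foxtrot -> agree -> foxtrot
i=1: L=foxtrot R=foxtrot -> agree -> foxtrot
i=2: L=delta R=delta -> agree -> delta
i=3: L=alpha R=alpha -> agree -> alpha
i=4: L=foxtrot, R=charlie=BASE -> take LEFT -> foxtrot
i=5: L=bravo=BASE, R=foxtrot -> take RIGHT -> foxtrot
i=6: L=foxtrot=BASE, R=echo -> take RIGHT -> echo
Index 0 -> foxtrot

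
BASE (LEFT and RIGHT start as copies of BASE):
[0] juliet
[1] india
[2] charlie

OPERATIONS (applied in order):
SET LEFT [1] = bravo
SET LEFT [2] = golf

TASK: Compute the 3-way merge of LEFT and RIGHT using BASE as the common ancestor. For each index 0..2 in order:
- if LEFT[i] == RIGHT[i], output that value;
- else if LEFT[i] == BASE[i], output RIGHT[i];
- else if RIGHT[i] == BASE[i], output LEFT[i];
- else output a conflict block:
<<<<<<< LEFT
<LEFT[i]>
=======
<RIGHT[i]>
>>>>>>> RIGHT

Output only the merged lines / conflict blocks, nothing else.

Final LEFT:  [juliet, bravo, golf]
Final RIGHT: [juliet, india, charlie]
i=0: L=juliet R=juliet -> agree -> juliet
i=1: L=bravo, R=india=BASE -> take LEFT -> bravo
i=2: L=golf, R=charlie=BASE -> take LEFT -> golf

Answer: juliet
bravo
golf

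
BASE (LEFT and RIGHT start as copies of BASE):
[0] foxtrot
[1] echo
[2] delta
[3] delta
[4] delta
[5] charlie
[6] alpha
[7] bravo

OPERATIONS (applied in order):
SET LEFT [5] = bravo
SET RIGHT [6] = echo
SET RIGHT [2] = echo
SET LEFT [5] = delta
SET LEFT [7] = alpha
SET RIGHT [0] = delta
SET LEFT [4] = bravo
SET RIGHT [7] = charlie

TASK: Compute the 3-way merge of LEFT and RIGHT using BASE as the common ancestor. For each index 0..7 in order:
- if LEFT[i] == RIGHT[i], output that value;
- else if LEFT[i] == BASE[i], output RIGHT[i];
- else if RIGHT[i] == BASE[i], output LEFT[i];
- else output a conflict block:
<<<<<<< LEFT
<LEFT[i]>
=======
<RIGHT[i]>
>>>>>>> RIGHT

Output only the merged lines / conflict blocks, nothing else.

Answer: delta
echo
echo
delta
bravo
delta
echo
<<<<<<< LEFT
alpha
=======
charlie
>>>>>>> RIGHT

Derivation:
Final LEFT:  [foxtrot, echo, delta, delta, bravo, delta, alpha, alpha]
Final RIGHT: [delta, echo, echo, delta, delta, charlie, echo, charlie]
i=0: L=foxtrot=BASE, R=delta -> take RIGHT -> delta
i=1: L=echo R=echo -> agree -> echo
i=2: L=delta=BASE, R=echo -> take RIGHT -> echo
i=3: L=delta R=delta -> agree -> delta
i=4: L=bravo, R=delta=BASE -> take LEFT -> bravo
i=5: L=delta, R=charlie=BASE -> take LEFT -> delta
i=6: L=alpha=BASE, R=echo -> take RIGHT -> echo
i=7: BASE=bravo L=alpha R=charlie all differ -> CONFLICT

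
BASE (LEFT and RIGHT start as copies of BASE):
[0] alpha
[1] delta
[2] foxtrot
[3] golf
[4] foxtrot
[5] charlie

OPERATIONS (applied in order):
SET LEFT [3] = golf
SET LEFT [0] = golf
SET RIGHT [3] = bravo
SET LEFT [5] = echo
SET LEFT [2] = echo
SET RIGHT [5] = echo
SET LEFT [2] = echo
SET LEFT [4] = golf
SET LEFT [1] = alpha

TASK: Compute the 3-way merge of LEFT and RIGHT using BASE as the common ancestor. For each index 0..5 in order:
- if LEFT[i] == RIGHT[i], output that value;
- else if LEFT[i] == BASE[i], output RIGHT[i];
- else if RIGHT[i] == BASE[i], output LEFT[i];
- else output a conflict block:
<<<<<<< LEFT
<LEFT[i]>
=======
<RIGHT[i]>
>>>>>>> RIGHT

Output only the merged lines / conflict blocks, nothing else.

Answer: golf
alpha
echo
bravo
golf
echo

Derivation:
Final LEFT:  [golf, alpha, echo, golf, golf, echo]
Final RIGHT: [alpha, delta, foxtrot, bravo, foxtrot, echo]
i=0: L=golf, R=alpha=BASE -> take LEFT -> golf
i=1: L=alpha, R=delta=BASE -> take LEFT -> alpha
i=2: L=echo, R=foxtrot=BASE -> take LEFT -> echo
i=3: L=golf=BASE, R=bravo -> take RIGHT -> bravo
i=4: L=golf, R=foxtrot=BASE -> take LEFT -> golf
i=5: L=echo R=echo -> agree -> echo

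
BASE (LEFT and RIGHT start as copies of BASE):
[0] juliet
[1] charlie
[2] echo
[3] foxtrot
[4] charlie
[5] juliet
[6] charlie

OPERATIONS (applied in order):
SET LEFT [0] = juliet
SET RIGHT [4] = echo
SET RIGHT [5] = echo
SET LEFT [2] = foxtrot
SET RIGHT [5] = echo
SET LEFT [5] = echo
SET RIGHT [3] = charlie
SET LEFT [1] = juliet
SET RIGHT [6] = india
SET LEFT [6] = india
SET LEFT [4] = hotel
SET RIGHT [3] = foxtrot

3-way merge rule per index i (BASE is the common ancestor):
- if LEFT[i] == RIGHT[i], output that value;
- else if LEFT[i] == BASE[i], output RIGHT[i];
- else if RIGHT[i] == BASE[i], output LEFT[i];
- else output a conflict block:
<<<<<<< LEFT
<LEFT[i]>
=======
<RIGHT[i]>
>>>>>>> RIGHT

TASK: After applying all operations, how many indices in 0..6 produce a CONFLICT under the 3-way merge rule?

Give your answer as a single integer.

Final LEFT:  [juliet, juliet, foxtrot, foxtrot, hotel, echo, india]
Final RIGHT: [juliet, charlie, echo, foxtrot, echo, echo, india]
i=0: L=juliet R=juliet -> agree -> juliet
i=1: L=juliet, R=charlie=BASE -> take LEFT -> juliet
i=2: L=foxtrot, R=echo=BASE -> take LEFT -> foxtrot
i=3: L=foxtrot R=foxtrot -> agree -> foxtrot
i=4: BASE=charlie L=hotel R=echo all differ -> CONFLICT
i=5: L=echo R=echo -> agree -> echo
i=6: L=india R=india -> agree -> india
Conflict count: 1

Answer: 1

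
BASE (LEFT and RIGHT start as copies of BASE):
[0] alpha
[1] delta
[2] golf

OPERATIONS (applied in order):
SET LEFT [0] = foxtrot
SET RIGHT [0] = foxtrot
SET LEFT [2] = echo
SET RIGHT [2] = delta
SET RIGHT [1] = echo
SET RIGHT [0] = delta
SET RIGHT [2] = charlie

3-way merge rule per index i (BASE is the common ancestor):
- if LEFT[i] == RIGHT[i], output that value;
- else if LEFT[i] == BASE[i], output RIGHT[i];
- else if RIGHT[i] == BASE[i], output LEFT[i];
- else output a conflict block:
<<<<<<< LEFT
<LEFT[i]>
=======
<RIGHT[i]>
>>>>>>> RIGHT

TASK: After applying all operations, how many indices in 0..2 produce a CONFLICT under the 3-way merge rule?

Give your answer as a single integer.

Answer: 2

Derivation:
Final LEFT:  [foxtrot, delta, echo]
Final RIGHT: [delta, echo, charlie]
i=0: BASE=alpha L=foxtrot R=delta all differ -> CONFLICT
i=1: L=delta=BASE, R=echo -> take RIGHT -> echo
i=2: BASE=golf L=echo R=charlie all differ -> CONFLICT
Conflict count: 2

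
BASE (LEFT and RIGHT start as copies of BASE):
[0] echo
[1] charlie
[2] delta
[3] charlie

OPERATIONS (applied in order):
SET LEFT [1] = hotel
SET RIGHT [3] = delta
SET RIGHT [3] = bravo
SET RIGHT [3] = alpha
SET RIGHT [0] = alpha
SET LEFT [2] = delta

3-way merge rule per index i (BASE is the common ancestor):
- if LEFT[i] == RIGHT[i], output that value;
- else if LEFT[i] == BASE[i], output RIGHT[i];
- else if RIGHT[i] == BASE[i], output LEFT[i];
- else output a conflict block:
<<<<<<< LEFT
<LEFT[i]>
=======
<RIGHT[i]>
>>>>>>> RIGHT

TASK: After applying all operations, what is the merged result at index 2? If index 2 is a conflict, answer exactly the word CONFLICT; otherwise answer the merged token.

Answer: delta

Derivation:
Final LEFT:  [echo, hotel, delta, charlie]
Final RIGHT: [alpha, charlie, delta, alpha]
i=0: L=echo=BASE, R=alpha -> take RIGHT -> alpha
i=1: L=hotel, R=charlie=BASE -> take LEFT -> hotel
i=2: L=delta R=delta -> agree -> delta
i=3: L=charlie=BASE, R=alpha -> take RIGHT -> alpha
Index 2 -> delta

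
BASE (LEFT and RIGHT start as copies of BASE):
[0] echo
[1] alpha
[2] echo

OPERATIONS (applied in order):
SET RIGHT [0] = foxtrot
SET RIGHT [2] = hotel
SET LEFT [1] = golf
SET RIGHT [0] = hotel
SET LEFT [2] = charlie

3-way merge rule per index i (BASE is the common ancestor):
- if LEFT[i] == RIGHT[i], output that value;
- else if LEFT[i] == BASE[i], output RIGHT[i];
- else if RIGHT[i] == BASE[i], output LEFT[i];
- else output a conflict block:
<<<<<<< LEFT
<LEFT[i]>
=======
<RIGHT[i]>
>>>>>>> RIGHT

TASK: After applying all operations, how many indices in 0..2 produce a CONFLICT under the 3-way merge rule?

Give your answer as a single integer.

Answer: 1

Derivation:
Final LEFT:  [echo, golf, charlie]
Final RIGHT: [hotel, alpha, hotel]
i=0: L=echo=BASE, R=hotel -> take RIGHT -> hotel
i=1: L=golf, R=alpha=BASE -> take LEFT -> golf
i=2: BASE=echo L=charlie R=hotel all differ -> CONFLICT
Conflict count: 1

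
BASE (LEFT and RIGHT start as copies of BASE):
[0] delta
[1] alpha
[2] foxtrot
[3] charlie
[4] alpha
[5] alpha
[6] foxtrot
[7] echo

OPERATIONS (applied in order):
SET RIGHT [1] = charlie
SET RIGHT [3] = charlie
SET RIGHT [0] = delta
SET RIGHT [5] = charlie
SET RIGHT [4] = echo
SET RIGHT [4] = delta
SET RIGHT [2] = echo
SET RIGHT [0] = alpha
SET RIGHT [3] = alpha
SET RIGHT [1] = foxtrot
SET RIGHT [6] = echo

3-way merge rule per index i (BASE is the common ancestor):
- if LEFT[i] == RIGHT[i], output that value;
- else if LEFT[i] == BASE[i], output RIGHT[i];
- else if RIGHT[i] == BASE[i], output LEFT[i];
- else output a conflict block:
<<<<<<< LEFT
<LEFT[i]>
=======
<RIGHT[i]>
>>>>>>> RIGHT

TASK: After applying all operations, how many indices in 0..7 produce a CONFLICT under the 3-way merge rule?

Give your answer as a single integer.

Final LEFT:  [delta, alpha, foxtrot, charlie, alpha, alpha, foxtrot, echo]
Final RIGHT: [alpha, foxtrot, echo, alpha, delta, charlie, echo, echo]
i=0: L=delta=BASE, R=alpha -> take RIGHT -> alpha
i=1: L=alpha=BASE, R=foxtrot -> take RIGHT -> foxtrot
i=2: L=foxtrot=BASE, R=echo -> take RIGHT -> echo
i=3: L=charlie=BASE, R=alpha -> take RIGHT -> alpha
i=4: L=alpha=BASE, R=delta -> take RIGHT -> delta
i=5: L=alpha=BASE, R=charlie -> take RIGHT -> charlie
i=6: L=foxtrot=BASE, R=echo -> take RIGHT -> echo
i=7: L=echo R=echo -> agree -> echo
Conflict count: 0

Answer: 0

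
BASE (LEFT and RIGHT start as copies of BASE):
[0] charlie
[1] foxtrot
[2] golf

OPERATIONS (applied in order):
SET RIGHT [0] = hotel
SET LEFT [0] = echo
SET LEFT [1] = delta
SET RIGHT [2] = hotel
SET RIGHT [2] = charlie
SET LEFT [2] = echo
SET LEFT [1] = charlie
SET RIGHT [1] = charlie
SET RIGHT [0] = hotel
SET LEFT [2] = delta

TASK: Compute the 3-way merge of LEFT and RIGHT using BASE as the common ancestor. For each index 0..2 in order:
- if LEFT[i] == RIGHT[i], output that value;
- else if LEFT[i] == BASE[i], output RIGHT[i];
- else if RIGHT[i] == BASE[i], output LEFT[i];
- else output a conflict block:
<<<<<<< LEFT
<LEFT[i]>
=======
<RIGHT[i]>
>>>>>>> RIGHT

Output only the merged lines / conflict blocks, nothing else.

Answer: <<<<<<< LEFT
echo
=======
hotel
>>>>>>> RIGHT
charlie
<<<<<<< LEFT
delta
=======
charlie
>>>>>>> RIGHT

Derivation:
Final LEFT:  [echo, charlie, delta]
Final RIGHT: [hotel, charlie, charlie]
i=0: BASE=charlie L=echo R=hotel all differ -> CONFLICT
i=1: L=charlie R=charlie -> agree -> charlie
i=2: BASE=golf L=delta R=charlie all differ -> CONFLICT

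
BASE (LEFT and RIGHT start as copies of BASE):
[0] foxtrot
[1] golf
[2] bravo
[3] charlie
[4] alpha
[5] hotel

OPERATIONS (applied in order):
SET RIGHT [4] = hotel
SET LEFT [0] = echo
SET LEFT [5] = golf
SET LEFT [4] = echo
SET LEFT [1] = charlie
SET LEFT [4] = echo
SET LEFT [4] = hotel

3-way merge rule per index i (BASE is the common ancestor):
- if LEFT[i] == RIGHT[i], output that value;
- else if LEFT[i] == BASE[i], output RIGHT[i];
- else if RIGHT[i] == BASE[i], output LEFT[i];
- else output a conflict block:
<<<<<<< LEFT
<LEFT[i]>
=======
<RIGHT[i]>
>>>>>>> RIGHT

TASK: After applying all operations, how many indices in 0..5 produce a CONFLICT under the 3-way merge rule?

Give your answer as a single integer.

Answer: 0

Derivation:
Final LEFT:  [echo, charlie, bravo, charlie, hotel, golf]
Final RIGHT: [foxtrot, golf, bravo, charlie, hotel, hotel]
i=0: L=echo, R=foxtrot=BASE -> take LEFT -> echo
i=1: L=charlie, R=golf=BASE -> take LEFT -> charlie
i=2: L=bravo R=bravo -> agree -> bravo
i=3: L=charlie R=charlie -> agree -> charlie
i=4: L=hotel R=hotel -> agree -> hotel
i=5: L=golf, R=hotel=BASE -> take LEFT -> golf
Conflict count: 0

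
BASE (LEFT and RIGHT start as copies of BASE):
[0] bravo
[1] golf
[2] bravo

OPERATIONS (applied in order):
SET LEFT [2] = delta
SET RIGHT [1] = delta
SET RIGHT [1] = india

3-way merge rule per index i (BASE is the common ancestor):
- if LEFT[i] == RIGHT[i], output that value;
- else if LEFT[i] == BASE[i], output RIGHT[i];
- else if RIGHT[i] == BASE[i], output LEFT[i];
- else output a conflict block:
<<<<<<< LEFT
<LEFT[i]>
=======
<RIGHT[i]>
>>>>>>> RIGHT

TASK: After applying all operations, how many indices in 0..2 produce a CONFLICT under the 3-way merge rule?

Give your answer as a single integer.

Answer: 0

Derivation:
Final LEFT:  [bravo, golf, delta]
Final RIGHT: [bravo, india, bravo]
i=0: L=bravo R=bravo -> agree -> bravo
i=1: L=golf=BASE, R=india -> take RIGHT -> india
i=2: L=delta, R=bravo=BASE -> take LEFT -> delta
Conflict count: 0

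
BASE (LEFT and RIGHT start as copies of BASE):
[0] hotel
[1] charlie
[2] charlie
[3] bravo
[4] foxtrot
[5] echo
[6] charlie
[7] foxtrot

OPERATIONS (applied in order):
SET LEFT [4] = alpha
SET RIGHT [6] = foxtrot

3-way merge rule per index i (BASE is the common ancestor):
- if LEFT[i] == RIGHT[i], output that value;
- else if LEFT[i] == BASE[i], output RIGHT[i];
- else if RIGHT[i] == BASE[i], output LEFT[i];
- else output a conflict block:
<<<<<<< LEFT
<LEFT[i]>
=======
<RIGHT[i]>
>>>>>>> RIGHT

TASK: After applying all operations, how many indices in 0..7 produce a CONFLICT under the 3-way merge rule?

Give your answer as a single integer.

Final LEFT:  [hotel, charlie, charlie, bravo, alpha, echo, charlie, foxtrot]
Final RIGHT: [hotel, charlie, charlie, bravo, foxtrot, echo, foxtrot, foxtrot]
i=0: L=hotel R=hotel -> agree -> hotel
i=1: L=charlie R=charlie -> agree -> charlie
i=2: L=charlie R=charlie -> agree -> charlie
i=3: L=bravo R=bravo -> agree -> bravo
i=4: L=alpha, R=foxtrot=BASE -> take LEFT -> alpha
i=5: L=echo R=echo -> agree -> echo
i=6: L=charlie=BASE, R=foxtrot -> take RIGHT -> foxtrot
i=7: L=foxtrot R=foxtrot -> agree -> foxtrot
Conflict count: 0

Answer: 0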